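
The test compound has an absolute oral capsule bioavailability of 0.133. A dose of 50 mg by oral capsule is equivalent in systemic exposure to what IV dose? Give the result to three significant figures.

D_iv = 6.65 mg

Systemic exposure from an extravascular dose = F × D_ev, so the equivalent IV dose is F × D_ev.
D_iv = F × D_ev = 0.133 × 50 = 6.65 mg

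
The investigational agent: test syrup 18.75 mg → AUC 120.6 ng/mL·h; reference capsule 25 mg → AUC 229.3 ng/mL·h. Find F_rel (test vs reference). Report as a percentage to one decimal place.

F_rel = (AUC_test/D_test) / (AUC_ref/D_ref)
      = (120.6/18.75) / (229.3/25)
      = 6.432 / 9.172 = 0.7013 = 70.13%

F_rel = 70.1%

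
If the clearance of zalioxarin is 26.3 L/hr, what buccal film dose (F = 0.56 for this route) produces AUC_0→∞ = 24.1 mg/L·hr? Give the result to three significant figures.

Dose = CL × AUC_0→∞ / F
     = 26.3 × 24.1 / 0.56 = 1131.84 mg

Dose = 1130 mg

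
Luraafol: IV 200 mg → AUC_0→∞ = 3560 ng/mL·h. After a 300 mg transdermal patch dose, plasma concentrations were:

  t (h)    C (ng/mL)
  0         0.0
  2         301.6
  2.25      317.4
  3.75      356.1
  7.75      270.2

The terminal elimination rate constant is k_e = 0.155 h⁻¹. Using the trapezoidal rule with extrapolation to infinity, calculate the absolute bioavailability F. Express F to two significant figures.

F = 0.73

Trapezoidal AUC_0→7.75 (transdermal patch):
  [0→2]: (0.0+301.6)/2 × 2 = 301.6
  [2→2.25]: (301.6+317.4)/2 × 0.25 = 77.375
  [2.25→3.75]: (317.4+356.1)/2 × 1.5 = 505.125
  [3.75→7.75]: (356.1+270.2)/2 × 4 = 1252.6
  Sum = 2136.7 ng/mL·h
Tail: C_last/k_e = 270.2/0.155 = 1743.226
AUC_0→∞ (transdermal patch) = 2136.7 + 1743.226 = 3879.926 ng/mL·h
F = (AUC_ev/D_ev)/(AUC_iv/D_iv) = (3879.926/300)/(3560/200) = 12.9331/17.8 = 0.7266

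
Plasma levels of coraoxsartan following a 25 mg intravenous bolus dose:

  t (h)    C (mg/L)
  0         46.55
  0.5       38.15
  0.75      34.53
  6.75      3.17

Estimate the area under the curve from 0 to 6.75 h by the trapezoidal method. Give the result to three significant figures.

Trapezoidal AUC_0→6.75:
  [0→0.5]: (46.55+38.15)/2 × 0.5 = 21.175
  [0.5→0.75]: (38.15+34.53)/2 × 0.25 = 9.085
  [0.75→6.75]: (34.53+3.17)/2 × 6 = 113.1
  Sum = 143.36 mg/L·h

AUC = 143 mg/L·h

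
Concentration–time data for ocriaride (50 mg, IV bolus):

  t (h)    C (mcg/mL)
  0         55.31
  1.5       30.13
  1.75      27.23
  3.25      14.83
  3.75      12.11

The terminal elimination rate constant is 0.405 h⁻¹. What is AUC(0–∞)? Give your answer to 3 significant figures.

AUC = 139 mcg/mL·h

Trapezoidal AUC_0→3.75:
  [0→1.5]: (55.31+30.13)/2 × 1.5 = 64.08
  [1.5→1.75]: (30.13+27.23)/2 × 0.25 = 7.17
  [1.75→3.25]: (27.23+14.83)/2 × 1.5 = 31.545
  [3.25→3.75]: (14.83+12.11)/2 × 0.5 = 6.735
  Sum = 109.53 mcg/mL·h
Extrapolated tail: C_last / k_e = 12.11 / 0.405 = 29.901
AUC_0→∞ = 109.53 + 29.901 = 139.431 mcg/mL·h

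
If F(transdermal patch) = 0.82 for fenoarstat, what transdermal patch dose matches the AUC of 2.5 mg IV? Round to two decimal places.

D_transdermal = 3.05 mg

For equal systemic exposure: F × D_ev = D_iv
D_ev = D_iv / F = 2.5 / 0.82 = 3.04878 mg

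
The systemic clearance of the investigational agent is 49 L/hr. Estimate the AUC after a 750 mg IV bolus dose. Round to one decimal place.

AUC_0→∞ = Dose_iv / CL
        = 750 / 49 = 15.3061 mg/L·hr

AUC = 15.3 mg/L·hr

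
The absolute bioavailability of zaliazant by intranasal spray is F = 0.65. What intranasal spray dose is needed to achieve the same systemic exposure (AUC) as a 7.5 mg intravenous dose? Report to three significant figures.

For equal systemic exposure: F × D_ev = D_iv
D_ev = D_iv / F = 7.5 / 0.65 = 11.5385 mg

D_intranasal = 11.5 mg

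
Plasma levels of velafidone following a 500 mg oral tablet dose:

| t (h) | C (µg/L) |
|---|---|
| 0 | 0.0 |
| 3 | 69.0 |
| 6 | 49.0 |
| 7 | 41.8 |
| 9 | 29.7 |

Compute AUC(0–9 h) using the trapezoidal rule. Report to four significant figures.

AUC = 397.4 µg/L·h

Trapezoidal AUC_0→9:
  [0→3]: (0.0+69.0)/2 × 3 = 103.5
  [3→6]: (69.0+49.0)/2 × 3 = 177.0
  [6→7]: (49.0+41.8)/2 × 1 = 45.4
  [7→9]: (41.8+29.7)/2 × 2 = 71.5
  Sum = 397.4 µg/L·h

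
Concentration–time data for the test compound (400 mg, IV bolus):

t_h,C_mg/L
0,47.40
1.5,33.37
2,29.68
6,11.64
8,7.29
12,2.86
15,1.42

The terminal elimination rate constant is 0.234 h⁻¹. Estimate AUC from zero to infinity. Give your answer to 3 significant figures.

AUC = 211 mg/L·h

Trapezoidal AUC_0→15:
  [0→1.5]: (47.40+33.37)/2 × 1.5 = 60.5775
  [1.5→2]: (33.37+29.68)/2 × 0.5 = 15.7625
  [2→6]: (29.68+11.64)/2 × 4 = 82.64
  [6→8]: (11.64+7.29)/2 × 2 = 18.93
  [8→12]: (7.29+2.86)/2 × 4 = 20.3
  [12→15]: (2.86+1.42)/2 × 3 = 6.42
  Sum = 204.63 mg/L·h
Extrapolated tail: C_last / k_e = 1.42 / 0.234 = 6.068
AUC_0→∞ = 204.63 + 6.068 = 210.698 mg/L·h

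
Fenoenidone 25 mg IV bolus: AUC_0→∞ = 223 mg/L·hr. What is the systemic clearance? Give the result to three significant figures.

CL = 0.112 L/hr

CL = Dose_iv / AUC_0→∞
   = 25 / 223 = 0.112108 L/hr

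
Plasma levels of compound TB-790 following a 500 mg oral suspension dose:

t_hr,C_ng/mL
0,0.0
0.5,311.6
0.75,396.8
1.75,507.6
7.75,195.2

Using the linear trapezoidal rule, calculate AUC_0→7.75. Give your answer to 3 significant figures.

Trapezoidal AUC_0→7.75:
  [0→0.5]: (0.0+311.6)/2 × 0.5 = 77.9
  [0.5→0.75]: (311.6+396.8)/2 × 0.25 = 88.55
  [0.75→1.75]: (396.8+507.6)/2 × 1 = 452.2
  [1.75→7.75]: (507.6+195.2)/2 × 6 = 2108.4
  Sum = 2727.05 ng/mL·hr

AUC = 2730 ng/mL·hr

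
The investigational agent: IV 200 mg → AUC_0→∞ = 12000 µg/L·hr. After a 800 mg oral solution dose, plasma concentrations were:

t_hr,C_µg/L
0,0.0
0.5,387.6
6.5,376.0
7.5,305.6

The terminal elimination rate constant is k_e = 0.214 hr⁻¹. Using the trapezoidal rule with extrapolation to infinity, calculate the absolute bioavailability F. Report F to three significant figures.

Trapezoidal AUC_0→7.5 (oral solution):
  [0→0.5]: (0.0+387.6)/2 × 0.5 = 96.9
  [0.5→6.5]: (387.6+376.0)/2 × 6 = 2290.8
  [6.5→7.5]: (376.0+305.6)/2 × 1 = 340.8
  Sum = 2728.5 µg/L·hr
Tail: C_last/k_e = 305.6/0.214 = 1428.037
AUC_0→∞ (oral solution) = 2728.5 + 1428.037 = 4156.537 µg/L·hr
F = (AUC_ev/D_ev)/(AUC_iv/D_iv) = (4156.537/800)/(12000/200) = 5.19567/60 = 0.0866

F = 0.0866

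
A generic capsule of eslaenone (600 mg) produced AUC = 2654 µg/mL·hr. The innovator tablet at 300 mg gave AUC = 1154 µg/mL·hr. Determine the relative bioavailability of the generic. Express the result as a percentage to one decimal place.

F_rel = (AUC_test/D_test) / (AUC_ref/D_ref)
      = (2654/600) / (1154/300)
      = 4.42333 / 3.84667 = 1.1499 = 114.99%

F_rel = 115.0%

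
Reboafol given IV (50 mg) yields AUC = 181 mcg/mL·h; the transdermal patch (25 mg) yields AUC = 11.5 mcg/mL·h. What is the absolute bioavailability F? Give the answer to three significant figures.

F = (AUC_ev / D_ev) / (AUC_iv / D_iv)
  = (11.5/25) / (181/50)
  = 0.46 / 3.62 = 0.1271

F = 0.127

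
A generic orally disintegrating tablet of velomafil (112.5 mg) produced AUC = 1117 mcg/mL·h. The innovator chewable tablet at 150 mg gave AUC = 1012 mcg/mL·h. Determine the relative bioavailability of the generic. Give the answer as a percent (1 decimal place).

F_rel = 147.2%

F_rel = (AUC_test/D_test) / (AUC_ref/D_ref)
      = (1117/112.5) / (1012/150)
      = 9.92889 / 6.74667 = 1.4717 = 147.17%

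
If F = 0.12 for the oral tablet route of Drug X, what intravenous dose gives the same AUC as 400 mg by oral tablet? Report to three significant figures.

D_iv = 48.0 mg

Systemic exposure from an extravascular dose = F × D_ev, so the equivalent IV dose is F × D_ev.
D_iv = F × D_ev = 0.12 × 400 = 48 mg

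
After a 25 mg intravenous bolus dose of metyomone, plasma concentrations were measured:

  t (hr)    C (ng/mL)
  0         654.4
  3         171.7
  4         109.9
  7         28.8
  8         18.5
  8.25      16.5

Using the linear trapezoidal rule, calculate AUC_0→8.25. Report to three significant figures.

AUC = 1620 ng/mL·hr

Trapezoidal AUC_0→8.25:
  [0→3]: (654.4+171.7)/2 × 3 = 1239.15
  [3→4]: (171.7+109.9)/2 × 1 = 140.8
  [4→7]: (109.9+28.8)/2 × 3 = 208.05
  [7→8]: (28.8+18.5)/2 × 1 = 23.65
  [8→8.25]: (18.5+16.5)/2 × 0.25 = 4.375
  Sum = 1616.025 ng/mL·hr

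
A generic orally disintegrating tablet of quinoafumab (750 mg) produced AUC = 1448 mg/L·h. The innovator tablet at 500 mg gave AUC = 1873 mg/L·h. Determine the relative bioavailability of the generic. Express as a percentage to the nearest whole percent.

F_rel = 52%

F_rel = (AUC_test/D_test) / (AUC_ref/D_ref)
      = (1448/750) / (1873/500)
      = 1.93067 / 3.746 = 0.5154 = 51.54%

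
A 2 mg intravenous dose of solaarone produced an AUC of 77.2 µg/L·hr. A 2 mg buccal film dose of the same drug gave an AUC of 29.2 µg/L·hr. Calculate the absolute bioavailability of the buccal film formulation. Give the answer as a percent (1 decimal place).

F = 37.8%

F = (AUC_ev / D_ev) / (AUC_iv / D_iv)
  = (29.2/2) / (77.2/2)
  = 14.6 / 38.6 = 0.3782
  = 37.82%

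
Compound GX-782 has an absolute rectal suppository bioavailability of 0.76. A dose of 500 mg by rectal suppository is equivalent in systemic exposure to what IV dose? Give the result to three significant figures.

Systemic exposure from an extravascular dose = F × D_ev, so the equivalent IV dose is F × D_ev.
D_iv = F × D_ev = 0.76 × 500 = 380 mg

D_iv = 380 mg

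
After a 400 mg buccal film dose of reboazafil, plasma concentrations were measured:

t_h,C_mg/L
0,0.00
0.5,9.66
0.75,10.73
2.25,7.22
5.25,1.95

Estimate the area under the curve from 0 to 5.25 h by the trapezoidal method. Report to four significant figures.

AUC = 32.18 mg/L·h

Trapezoidal AUC_0→5.25:
  [0→0.5]: (0.00+9.66)/2 × 0.5 = 2.415
  [0.5→0.75]: (9.66+10.73)/2 × 0.25 = 2.54875
  [0.75→2.25]: (10.73+7.22)/2 × 1.5 = 13.4625
  [2.25→5.25]: (7.22+1.95)/2 × 3 = 13.755
  Sum = 32.18125 mg/L·h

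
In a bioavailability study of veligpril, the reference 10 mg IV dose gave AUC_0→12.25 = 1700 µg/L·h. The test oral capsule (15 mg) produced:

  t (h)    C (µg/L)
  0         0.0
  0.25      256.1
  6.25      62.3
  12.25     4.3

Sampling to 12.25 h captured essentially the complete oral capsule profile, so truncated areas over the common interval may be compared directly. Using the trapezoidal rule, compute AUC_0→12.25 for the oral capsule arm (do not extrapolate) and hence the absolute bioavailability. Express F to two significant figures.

Trapezoidal AUC_0→12.25 (oral capsule):
  [0→0.25]: (0.0+256.1)/2 × 0.25 = 32.0125
  [0.25→6.25]: (256.1+62.3)/2 × 6 = 955.2
  [6.25→12.25]: (62.3+4.3)/2 × 6 = 199.8
  Sum = 1187.0125 µg/L·h
F = (AUC_ev/D_ev)/(AUC_iv/D_iv) = (1187.0125/15)/(1700/10) = 79.1342/170 = 0.4655

F = 0.47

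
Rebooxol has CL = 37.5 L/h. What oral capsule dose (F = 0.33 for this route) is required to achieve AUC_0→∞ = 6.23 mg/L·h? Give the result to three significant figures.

Dose = CL × AUC_0→∞ / F
     = 37.5 × 6.23 / 0.33 = 707.955 mg

Dose = 708 mg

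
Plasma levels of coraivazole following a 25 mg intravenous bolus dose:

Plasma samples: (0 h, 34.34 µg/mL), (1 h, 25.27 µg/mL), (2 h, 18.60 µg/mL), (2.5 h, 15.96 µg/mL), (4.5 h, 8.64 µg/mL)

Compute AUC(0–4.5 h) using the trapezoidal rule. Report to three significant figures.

Trapezoidal AUC_0→4.5:
  [0→1]: (34.34+25.27)/2 × 1 = 29.805
  [1→2]: (25.27+18.60)/2 × 1 = 21.935
  [2→2.5]: (18.60+15.96)/2 × 0.5 = 8.64
  [2.5→4.5]: (15.96+8.64)/2 × 2 = 24.6
  Sum = 84.98 µg/mL·h

AUC = 85.0 µg/mL·h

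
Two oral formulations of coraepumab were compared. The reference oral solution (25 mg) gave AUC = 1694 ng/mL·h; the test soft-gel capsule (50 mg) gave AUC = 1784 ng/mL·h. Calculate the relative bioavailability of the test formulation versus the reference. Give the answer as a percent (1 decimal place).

F_rel = (AUC_test/D_test) / (AUC_ref/D_ref)
      = (1784/50) / (1694/25)
      = 35.68 / 67.76 = 0.5266 = 52.66%

F_rel = 52.7%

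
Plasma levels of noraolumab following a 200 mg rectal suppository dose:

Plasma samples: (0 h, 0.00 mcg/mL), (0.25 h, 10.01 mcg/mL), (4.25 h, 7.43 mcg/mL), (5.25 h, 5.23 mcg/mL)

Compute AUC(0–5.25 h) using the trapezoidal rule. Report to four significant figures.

Trapezoidal AUC_0→5.25:
  [0→0.25]: (0.00+10.01)/2 × 0.25 = 1.25125
  [0.25→4.25]: (10.01+7.43)/2 × 4 = 34.88
  [4.25→5.25]: (7.43+5.23)/2 × 1 = 6.33
  Sum = 42.46125 mcg/mL·h

AUC = 42.46 mcg/mL·h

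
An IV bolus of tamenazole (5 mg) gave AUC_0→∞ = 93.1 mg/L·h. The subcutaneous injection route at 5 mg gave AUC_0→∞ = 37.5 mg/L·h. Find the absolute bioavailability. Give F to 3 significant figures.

F = 0.403

F = (AUC_ev / D_ev) / (AUC_iv / D_iv)
  = (37.5/5) / (93.1/5)
  = 7.5 / 18.62 = 0.4028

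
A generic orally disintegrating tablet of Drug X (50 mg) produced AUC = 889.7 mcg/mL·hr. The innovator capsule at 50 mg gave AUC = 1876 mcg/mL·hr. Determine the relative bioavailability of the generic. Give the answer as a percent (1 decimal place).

F_rel = 47.4%

F_rel = (AUC_test/D_test) / (AUC_ref/D_ref)
      = (889.7/50) / (1876/50)
      = 17.794 / 37.52 = 0.4743 = 47.43%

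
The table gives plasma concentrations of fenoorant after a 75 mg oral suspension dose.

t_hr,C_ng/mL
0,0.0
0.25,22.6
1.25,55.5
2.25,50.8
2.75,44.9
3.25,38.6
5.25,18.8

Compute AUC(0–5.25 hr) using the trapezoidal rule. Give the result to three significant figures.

AUC = 197 ng/mL·hr

Trapezoidal AUC_0→5.25:
  [0→0.25]: (0.0+22.6)/2 × 0.25 = 2.825
  [0.25→1.25]: (22.6+55.5)/2 × 1 = 39.05
  [1.25→2.25]: (55.5+50.8)/2 × 1 = 53.15
  [2.25→2.75]: (50.8+44.9)/2 × 0.5 = 23.925
  [2.75→3.25]: (44.9+38.6)/2 × 0.5 = 20.875
  [3.25→5.25]: (38.6+18.8)/2 × 2 = 57.4
  Sum = 197.225 ng/mL·hr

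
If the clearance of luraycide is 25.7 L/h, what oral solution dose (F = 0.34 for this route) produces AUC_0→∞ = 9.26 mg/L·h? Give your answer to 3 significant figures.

Dose = 700 mg

Dose = CL × AUC_0→∞ / F
     = 25.7 × 9.26 / 0.34 = 699.947 mg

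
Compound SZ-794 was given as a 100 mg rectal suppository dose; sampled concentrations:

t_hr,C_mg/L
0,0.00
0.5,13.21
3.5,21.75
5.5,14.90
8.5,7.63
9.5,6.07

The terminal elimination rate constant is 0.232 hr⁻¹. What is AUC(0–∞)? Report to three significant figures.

Trapezoidal AUC_0→9.5:
  [0→0.5]: (0.00+13.21)/2 × 0.5 = 3.3025
  [0.5→3.5]: (13.21+21.75)/2 × 3 = 52.44
  [3.5→5.5]: (21.75+14.90)/2 × 2 = 36.65
  [5.5→8.5]: (14.90+7.63)/2 × 3 = 33.795
  [8.5→9.5]: (7.63+6.07)/2 × 1 = 6.85
  Sum = 133.0375 mg/L·hr
Extrapolated tail: C_last / k_e = 6.07 / 0.232 = 26.164
AUC_0→∞ = 133.0375 + 26.164 = 159.2015 mg/L·hr

AUC = 159 mg/L·hr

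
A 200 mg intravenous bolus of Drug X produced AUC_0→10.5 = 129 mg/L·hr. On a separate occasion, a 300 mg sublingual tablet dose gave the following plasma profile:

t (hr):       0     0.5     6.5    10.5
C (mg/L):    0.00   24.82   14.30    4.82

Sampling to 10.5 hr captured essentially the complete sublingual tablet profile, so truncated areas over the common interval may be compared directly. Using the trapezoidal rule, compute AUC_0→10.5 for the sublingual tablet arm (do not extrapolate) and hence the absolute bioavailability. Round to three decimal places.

Trapezoidal AUC_0→10.5 (sublingual tablet):
  [0→0.5]: (0.00+24.82)/2 × 0.5 = 6.205
  [0.5→6.5]: (24.82+14.30)/2 × 6 = 117.36
  [6.5→10.5]: (14.30+4.82)/2 × 4 = 38.24
  Sum = 161.805 mg/L·hr
F = (AUC_ev/D_ev)/(AUC_iv/D_iv) = (161.805/300)/(129/200) = 0.53935/0.645 = 0.8362

F = 0.836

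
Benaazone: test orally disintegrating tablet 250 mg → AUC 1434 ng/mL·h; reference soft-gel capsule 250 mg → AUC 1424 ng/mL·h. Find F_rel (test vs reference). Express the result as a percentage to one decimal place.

F_rel = (AUC_test/D_test) / (AUC_ref/D_ref)
      = (1434/250) / (1424/250)
      = 5.736 / 5.696 = 1.0070 = 100.70%

F_rel = 100.7%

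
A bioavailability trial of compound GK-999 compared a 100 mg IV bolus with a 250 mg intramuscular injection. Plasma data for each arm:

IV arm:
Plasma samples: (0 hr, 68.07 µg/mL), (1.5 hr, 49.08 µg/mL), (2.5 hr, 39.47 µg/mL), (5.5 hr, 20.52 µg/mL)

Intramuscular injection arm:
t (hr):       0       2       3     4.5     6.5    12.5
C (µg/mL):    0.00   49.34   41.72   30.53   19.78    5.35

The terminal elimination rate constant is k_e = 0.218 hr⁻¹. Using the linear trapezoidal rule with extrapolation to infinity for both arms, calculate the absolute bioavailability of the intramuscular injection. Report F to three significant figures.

F = 0.379

Trapezoidal AUC_0→5.5 (IV):
  [0→1.5]: (68.07+49.08)/2 × 1.5 = 87.8625
  [1.5→2.5]: (49.08+39.47)/2 × 1 = 44.275
  [2.5→5.5]: (39.47+20.52)/2 × 3 = 89.985
  Sum = 222.1225 µg/mL·hr
IV tail: 20.52/0.218 = 94.128; AUC_iv,0→∞ = 222.1225 + 94.128 = 316.2505 µg/mL·hr
Trapezoidal AUC_0→12.5 (intramuscular injection):
  [0→2]: (0.00+49.34)/2 × 2 = 49.34
  [2→3]: (49.34+41.72)/2 × 1 = 45.53
  [3→4.5]: (41.72+30.53)/2 × 1.5 = 54.1875
  [4.5→6.5]: (30.53+19.78)/2 × 2 = 50.31
  [6.5→12.5]: (19.78+5.35)/2 × 6 = 75.39
  Sum = 274.7575 µg/mL·hr
intramuscular injection tail: 5.35/0.218 = 24.541; AUC_ev,0→∞ = 274.7575 + 24.541 = 299.2985 µg/mL·hr
F = (AUC_ev/D_ev)/(AUC_iv/D_iv) = (299.2985/250)/(316.2505/100) = 1.197194/3.162505 = 0.3786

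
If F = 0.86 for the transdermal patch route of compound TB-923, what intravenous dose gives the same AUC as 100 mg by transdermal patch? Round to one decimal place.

Systemic exposure from an extravascular dose = F × D_ev, so the equivalent IV dose is F × D_ev.
D_iv = F × D_ev = 0.86 × 100 = 86 mg

D_iv = 86.0 mg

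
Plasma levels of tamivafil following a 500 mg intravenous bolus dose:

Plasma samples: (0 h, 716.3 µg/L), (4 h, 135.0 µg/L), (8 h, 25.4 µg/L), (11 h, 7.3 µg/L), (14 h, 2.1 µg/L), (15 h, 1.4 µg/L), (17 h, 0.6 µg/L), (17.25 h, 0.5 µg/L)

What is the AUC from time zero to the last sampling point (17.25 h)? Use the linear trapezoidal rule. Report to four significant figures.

AUC = 2090 µg/L·h

Trapezoidal AUC_0→17.25:
  [0→4]: (716.3+135.0)/2 × 4 = 1702.6
  [4→8]: (135.0+25.4)/2 × 4 = 320.8
  [8→11]: (25.4+7.3)/2 × 3 = 49.05
  [11→14]: (7.3+2.1)/2 × 3 = 14.1
  [14→15]: (2.1+1.4)/2 × 1 = 1.75
  [15→17]: (1.4+0.6)/2 × 2 = 2.0
  [17→17.25]: (0.6+0.5)/2 × 0.25 = 0.1375
  Sum = 2090.4375 µg/L·h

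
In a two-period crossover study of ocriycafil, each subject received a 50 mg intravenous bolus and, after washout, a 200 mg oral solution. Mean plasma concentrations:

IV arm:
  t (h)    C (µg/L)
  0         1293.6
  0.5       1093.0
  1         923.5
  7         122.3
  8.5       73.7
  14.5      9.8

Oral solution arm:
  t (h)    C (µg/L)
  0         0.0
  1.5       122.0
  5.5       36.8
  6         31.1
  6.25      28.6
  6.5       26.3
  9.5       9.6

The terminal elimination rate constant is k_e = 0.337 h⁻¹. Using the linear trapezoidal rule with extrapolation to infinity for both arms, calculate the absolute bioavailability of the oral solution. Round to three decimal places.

F = 0.028

Trapezoidal AUC_0→14.5 (IV):
  [0→0.5]: (1293.6+1093.0)/2 × 0.5 = 596.65
  [0.5→1]: (1093.0+923.5)/2 × 0.5 = 504.125
  [1→7]: (923.5+122.3)/2 × 6 = 3137.4
  [7→8.5]: (122.3+73.7)/2 × 1.5 = 147.0
  [8.5→14.5]: (73.7+9.8)/2 × 6 = 250.5
  Sum = 4635.675 µg/L·h
IV tail: 9.8/0.337 = 29.080; AUC_iv,0→∞ = 4635.675 + 29.080 = 4664.755 µg/L·h
Trapezoidal AUC_0→9.5 (oral solution):
  [0→1.5]: (0.0+122.0)/2 × 1.5 = 91.5
  [1.5→5.5]: (122.0+36.8)/2 × 4 = 317.6
  [5.5→6]: (36.8+31.1)/2 × 0.5 = 16.975
  [6→6.25]: (31.1+28.6)/2 × 0.25 = 7.4625
  [6.25→6.5]: (28.6+26.3)/2 × 0.25 = 6.8625
  [6.5→9.5]: (26.3+9.6)/2 × 3 = 53.85
  Sum = 494.25 µg/L·h
oral solution tail: 9.6/0.337 = 28.487; AUC_ev,0→∞ = 494.25 + 28.487 = 522.737 µg/L·h
F = (AUC_ev/D_ev)/(AUC_iv/D_iv) = (522.737/200)/(4664.755/50) = 2.613685/93.2951 = 0.0280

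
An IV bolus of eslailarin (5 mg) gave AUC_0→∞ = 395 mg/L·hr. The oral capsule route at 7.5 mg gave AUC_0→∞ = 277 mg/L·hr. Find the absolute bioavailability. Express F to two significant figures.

F = (AUC_ev / D_ev) / (AUC_iv / D_iv)
  = (277/7.5) / (395/5)
  = 36.9333 / 79 = 0.4675

F = 0.47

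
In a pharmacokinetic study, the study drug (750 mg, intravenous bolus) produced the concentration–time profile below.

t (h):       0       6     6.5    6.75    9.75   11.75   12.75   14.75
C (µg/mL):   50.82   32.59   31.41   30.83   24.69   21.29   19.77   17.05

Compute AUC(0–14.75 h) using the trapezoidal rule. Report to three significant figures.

AUC = 461 µg/mL·h

Trapezoidal AUC_0→14.75:
  [0→6]: (50.82+32.59)/2 × 6 = 250.23
  [6→6.5]: (32.59+31.41)/2 × 0.5 = 16.0
  [6.5→6.75]: (31.41+30.83)/2 × 0.25 = 7.78
  [6.75→9.75]: (30.83+24.69)/2 × 3 = 83.28
  [9.75→11.75]: (24.69+21.29)/2 × 2 = 45.98
  [11.75→12.75]: (21.29+19.77)/2 × 1 = 20.53
  [12.75→14.75]: (19.77+17.05)/2 × 2 = 36.82
  Sum = 460.62 µg/mL·h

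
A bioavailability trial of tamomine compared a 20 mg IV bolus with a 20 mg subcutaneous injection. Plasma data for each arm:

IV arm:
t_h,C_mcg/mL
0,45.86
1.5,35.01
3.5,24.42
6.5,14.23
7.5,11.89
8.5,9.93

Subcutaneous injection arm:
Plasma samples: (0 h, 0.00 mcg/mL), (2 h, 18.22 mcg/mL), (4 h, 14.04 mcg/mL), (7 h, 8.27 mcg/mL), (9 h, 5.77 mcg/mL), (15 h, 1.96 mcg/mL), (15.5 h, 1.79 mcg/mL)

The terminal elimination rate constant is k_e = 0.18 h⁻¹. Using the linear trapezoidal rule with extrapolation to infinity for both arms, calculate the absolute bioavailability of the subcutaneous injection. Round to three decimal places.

Trapezoidal AUC_0→8.5 (IV):
  [0→1.5]: (45.86+35.01)/2 × 1.5 = 60.6525
  [1.5→3.5]: (35.01+24.42)/2 × 2 = 59.43
  [3.5→6.5]: (24.42+14.23)/2 × 3 = 57.975
  [6.5→7.5]: (14.23+11.89)/2 × 1 = 13.06
  [7.5→8.5]: (11.89+9.93)/2 × 1 = 10.91
  Sum = 202.0275 mcg/mL·h
IV tail: 9.93/0.18 = 55.167; AUC_iv,0→∞ = 202.0275 + 55.167 = 257.1945 mcg/mL·h
Trapezoidal AUC_0→15.5 (subcutaneous injection):
  [0→2]: (0.00+18.22)/2 × 2 = 18.22
  [2→4]: (18.22+14.04)/2 × 2 = 32.26
  [4→7]: (14.04+8.27)/2 × 3 = 33.465
  [7→9]: (8.27+5.77)/2 × 2 = 14.04
  [9→15]: (5.77+1.96)/2 × 6 = 23.19
  [15→15.5]: (1.96+1.79)/2 × 0.5 = 0.9375
  Sum = 122.1125 mcg/mL·h
subcutaneous injection tail: 1.79/0.18 = 9.944; AUC_ev,0→∞ = 122.1125 + 9.944 = 132.0565 mcg/mL·h
F = (AUC_ev/D_ev)/(AUC_iv/D_iv) = (132.0565/20)/(257.1945/20) = 6.602825/12.859725 = 0.5134

F = 0.513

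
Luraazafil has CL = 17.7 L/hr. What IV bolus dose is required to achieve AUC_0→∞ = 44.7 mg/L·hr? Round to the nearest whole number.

Dose = 791 mg

Dose_iv = CL × AUC_0→∞
     = 17.7 × 44.7 = 791.19 mg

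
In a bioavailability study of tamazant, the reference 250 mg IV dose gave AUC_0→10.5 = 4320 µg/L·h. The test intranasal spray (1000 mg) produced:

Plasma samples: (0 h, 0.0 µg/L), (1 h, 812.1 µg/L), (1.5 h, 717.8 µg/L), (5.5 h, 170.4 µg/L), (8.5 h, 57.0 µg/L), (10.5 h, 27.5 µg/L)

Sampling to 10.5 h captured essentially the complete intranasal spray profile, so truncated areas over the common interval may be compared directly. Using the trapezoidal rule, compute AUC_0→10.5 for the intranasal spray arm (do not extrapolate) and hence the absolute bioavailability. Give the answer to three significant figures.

F = 0.173

Trapezoidal AUC_0→10.5 (intranasal spray):
  [0→1]: (0.0+812.1)/2 × 1 = 406.05
  [1→1.5]: (812.1+717.8)/2 × 0.5 = 382.475
  [1.5→5.5]: (717.8+170.4)/2 × 4 = 1776.4
  [5.5→8.5]: (170.4+57.0)/2 × 3 = 341.1
  [8.5→10.5]: (57.0+27.5)/2 × 2 = 84.5
  Sum = 2990.525 µg/L·h
F = (AUC_ev/D_ev)/(AUC_iv/D_iv) = (2990.525/1000)/(4320/250) = 2.990525/17.28 = 0.1731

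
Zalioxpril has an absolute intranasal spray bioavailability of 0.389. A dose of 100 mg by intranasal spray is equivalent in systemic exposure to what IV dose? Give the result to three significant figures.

D_iv = 38.9 mg

Systemic exposure from an extravascular dose = F × D_ev, so the equivalent IV dose is F × D_ev.
D_iv = F × D_ev = 0.389 × 100 = 38.9 mg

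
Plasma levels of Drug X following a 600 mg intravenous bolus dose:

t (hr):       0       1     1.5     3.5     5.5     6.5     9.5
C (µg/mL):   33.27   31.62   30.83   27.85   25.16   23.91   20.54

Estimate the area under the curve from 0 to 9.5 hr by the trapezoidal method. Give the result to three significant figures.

Trapezoidal AUC_0→9.5:
  [0→1]: (33.27+31.62)/2 × 1 = 32.445
  [1→1.5]: (31.62+30.83)/2 × 0.5 = 15.6125
  [1.5→3.5]: (30.83+27.85)/2 × 2 = 58.68
  [3.5→5.5]: (27.85+25.16)/2 × 2 = 53.01
  [5.5→6.5]: (25.16+23.91)/2 × 1 = 24.535
  [6.5→9.5]: (23.91+20.54)/2 × 3 = 66.675
  Sum = 250.9575 µg/mL·hr

AUC = 251 µg/mL·hr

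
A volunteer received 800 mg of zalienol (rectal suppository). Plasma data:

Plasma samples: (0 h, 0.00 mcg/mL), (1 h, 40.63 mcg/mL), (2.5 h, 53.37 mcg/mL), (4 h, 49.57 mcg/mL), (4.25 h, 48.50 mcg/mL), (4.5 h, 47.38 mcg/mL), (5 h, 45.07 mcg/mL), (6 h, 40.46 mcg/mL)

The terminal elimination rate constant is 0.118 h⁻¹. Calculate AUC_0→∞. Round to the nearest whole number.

AUC = 601 mcg/mL·h

Trapezoidal AUC_0→6:
  [0→1]: (0.00+40.63)/2 × 1 = 20.315
  [1→2.5]: (40.63+53.37)/2 × 1.5 = 70.5
  [2.5→4]: (53.37+49.57)/2 × 1.5 = 77.205
  [4→4.25]: (49.57+48.50)/2 × 0.25 = 12.25875
  [4.25→4.5]: (48.50+47.38)/2 × 0.25 = 11.985
  [4.5→5]: (47.38+45.07)/2 × 0.5 = 23.1125
  [5→6]: (45.07+40.46)/2 × 1 = 42.765
  Sum = 258.14125 mcg/mL·h
Extrapolated tail: C_last / k_e = 40.46 / 0.118 = 342.881
AUC_0→∞ = 258.14125 + 342.881 = 601.02225 mcg/mL·h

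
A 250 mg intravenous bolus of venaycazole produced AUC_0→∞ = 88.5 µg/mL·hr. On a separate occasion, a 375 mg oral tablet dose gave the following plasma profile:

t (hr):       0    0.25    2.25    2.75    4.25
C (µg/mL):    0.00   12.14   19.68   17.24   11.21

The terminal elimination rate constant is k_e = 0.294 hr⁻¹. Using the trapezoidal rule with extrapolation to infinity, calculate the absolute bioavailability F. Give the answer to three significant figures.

F = 0.769

Trapezoidal AUC_0→4.25 (oral tablet):
  [0→0.25]: (0.00+12.14)/2 × 0.25 = 1.5175
  [0.25→2.25]: (12.14+19.68)/2 × 2 = 31.82
  [2.25→2.75]: (19.68+17.24)/2 × 0.5 = 9.23
  [2.75→4.25]: (17.24+11.21)/2 × 1.5 = 21.3375
  Sum = 63.905 µg/mL·hr
Tail: C_last/k_e = 11.21/0.294 = 38.129
AUC_0→∞ (oral tablet) = 63.905 + 38.129 = 102.034 µg/mL·hr
F = (AUC_ev/D_ev)/(AUC_iv/D_iv) = (102.034/375)/(88.5/250) = 0.272091/0.354 = 0.7686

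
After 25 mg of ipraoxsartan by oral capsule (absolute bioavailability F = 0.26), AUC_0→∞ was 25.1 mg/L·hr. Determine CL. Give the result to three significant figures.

CL = 0.259 L/hr

CL = F × Dose / AUC_0→∞
   = 0.26 × 25 / 25.1 = 0.258964 L/hr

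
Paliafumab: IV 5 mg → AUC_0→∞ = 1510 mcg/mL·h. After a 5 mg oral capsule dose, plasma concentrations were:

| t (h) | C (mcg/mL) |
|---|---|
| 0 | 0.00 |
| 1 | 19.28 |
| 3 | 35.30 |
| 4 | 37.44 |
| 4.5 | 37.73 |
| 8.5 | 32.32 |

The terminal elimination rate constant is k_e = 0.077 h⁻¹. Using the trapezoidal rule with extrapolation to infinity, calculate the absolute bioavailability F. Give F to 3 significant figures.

Trapezoidal AUC_0→8.5 (oral capsule):
  [0→1]: (0.00+19.28)/2 × 1 = 9.64
  [1→3]: (19.28+35.30)/2 × 2 = 54.58
  [3→4]: (35.30+37.44)/2 × 1 = 36.37
  [4→4.5]: (37.44+37.73)/2 × 0.5 = 18.7925
  [4.5→8.5]: (37.73+32.32)/2 × 4 = 140.1
  Sum = 259.4825 mcg/mL·h
Tail: C_last/k_e = 32.32/0.077 = 419.740
AUC_0→∞ (oral capsule) = 259.4825 + 419.740 = 679.2225 mcg/mL·h
F = (AUC_ev/D_ev)/(AUC_iv/D_iv) = (679.2225/5)/(1510/5) = 135.8445/302 = 0.4498

F = 0.450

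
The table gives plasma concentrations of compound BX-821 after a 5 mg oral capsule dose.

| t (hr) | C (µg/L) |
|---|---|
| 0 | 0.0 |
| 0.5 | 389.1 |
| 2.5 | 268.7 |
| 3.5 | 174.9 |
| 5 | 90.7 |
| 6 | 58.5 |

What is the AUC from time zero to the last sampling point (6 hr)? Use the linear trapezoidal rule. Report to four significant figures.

AUC = 1251 µg/L·hr

Trapezoidal AUC_0→6:
  [0→0.5]: (0.0+389.1)/2 × 0.5 = 97.275
  [0.5→2.5]: (389.1+268.7)/2 × 2 = 657.8
  [2.5→3.5]: (268.7+174.9)/2 × 1 = 221.8
  [3.5→5]: (174.9+90.7)/2 × 1.5 = 199.2
  [5→6]: (90.7+58.5)/2 × 1 = 74.6
  Sum = 1250.675 µg/L·hr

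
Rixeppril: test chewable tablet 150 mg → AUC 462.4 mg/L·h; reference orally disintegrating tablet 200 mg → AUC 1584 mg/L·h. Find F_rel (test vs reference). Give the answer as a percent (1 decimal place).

F_rel = 38.9%

F_rel = (AUC_test/D_test) / (AUC_ref/D_ref)
      = (462.4/150) / (1584/200)
      = 3.08267 / 7.92 = 0.3892 = 38.92%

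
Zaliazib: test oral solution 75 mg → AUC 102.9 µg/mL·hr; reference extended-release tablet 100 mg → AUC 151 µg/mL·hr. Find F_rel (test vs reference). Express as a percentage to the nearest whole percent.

F_rel = 91%

F_rel = (AUC_test/D_test) / (AUC_ref/D_ref)
      = (102.9/75) / (151/100)
      = 1.372 / 1.51 = 0.9086 = 90.86%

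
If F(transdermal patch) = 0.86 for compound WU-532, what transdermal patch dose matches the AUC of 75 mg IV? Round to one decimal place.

For equal systemic exposure: F × D_ev = D_iv
D_ev = D_iv / F = 75 / 0.86 = 87.2093 mg

D_transdermal = 87.2 mg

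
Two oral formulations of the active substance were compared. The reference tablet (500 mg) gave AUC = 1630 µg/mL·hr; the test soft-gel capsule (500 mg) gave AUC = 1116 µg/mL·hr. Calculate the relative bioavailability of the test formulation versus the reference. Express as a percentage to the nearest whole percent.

F_rel = (AUC_test/D_test) / (AUC_ref/D_ref)
      = (1116/500) / (1630/500)
      = 2.232 / 3.26 = 0.6847 = 68.47%

F_rel = 68%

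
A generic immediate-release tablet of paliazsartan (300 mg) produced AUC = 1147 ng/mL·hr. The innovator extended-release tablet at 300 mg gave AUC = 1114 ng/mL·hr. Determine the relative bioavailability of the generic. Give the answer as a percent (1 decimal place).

F_rel = 103.0%

F_rel = (AUC_test/D_test) / (AUC_ref/D_ref)
      = (1147/300) / (1114/300)
      = 3.82333 / 3.71333 = 1.0296 = 102.96%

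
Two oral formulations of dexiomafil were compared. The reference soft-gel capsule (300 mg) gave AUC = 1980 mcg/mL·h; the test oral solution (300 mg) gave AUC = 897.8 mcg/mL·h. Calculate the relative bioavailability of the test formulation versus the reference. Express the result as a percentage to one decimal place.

F_rel = (AUC_test/D_test) / (AUC_ref/D_ref)
      = (897.8/300) / (1980/300)
      = 2.99267 / 6.6 = 0.4534 = 45.34%

F_rel = 45.3%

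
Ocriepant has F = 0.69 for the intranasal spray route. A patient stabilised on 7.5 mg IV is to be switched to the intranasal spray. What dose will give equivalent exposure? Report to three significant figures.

For equal systemic exposure: F × D_ev = D_iv
D_ev = D_iv / F = 7.5 / 0.69 = 10.8696 mg

D_intranasal = 10.9 mg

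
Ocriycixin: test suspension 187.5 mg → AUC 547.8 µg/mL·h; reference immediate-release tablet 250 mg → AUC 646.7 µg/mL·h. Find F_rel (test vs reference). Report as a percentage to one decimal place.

F_rel = (AUC_test/D_test) / (AUC_ref/D_ref)
      = (547.8/187.5) / (646.7/250)
      = 2.9216 / 2.5868 = 1.1294 = 112.94%

F_rel = 112.9%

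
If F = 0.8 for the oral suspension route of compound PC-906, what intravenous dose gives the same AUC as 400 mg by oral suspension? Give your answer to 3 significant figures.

D_iv = 320 mg

Systemic exposure from an extravascular dose = F × D_ev, so the equivalent IV dose is F × D_ev.
D_iv = F × D_ev = 0.8 × 400 = 320 mg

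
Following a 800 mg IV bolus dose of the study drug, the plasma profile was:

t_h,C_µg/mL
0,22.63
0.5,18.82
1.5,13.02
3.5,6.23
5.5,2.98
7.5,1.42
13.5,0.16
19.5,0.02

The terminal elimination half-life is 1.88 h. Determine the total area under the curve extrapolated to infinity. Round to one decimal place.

Trapezoidal AUC_0→19.5:
  [0→0.5]: (22.63+18.82)/2 × 0.5 = 10.3625
  [0.5→1.5]: (18.82+13.02)/2 × 1 = 15.92
  [1.5→3.5]: (13.02+6.23)/2 × 2 = 19.25
  [3.5→5.5]: (6.23+2.98)/2 × 2 = 9.21
  [5.5→7.5]: (2.98+1.42)/2 × 2 = 4.4
  [7.5→13.5]: (1.42+0.16)/2 × 6 = 4.74
  [13.5→19.5]: (0.16+0.02)/2 × 6 = 0.54
  Sum = 64.4225 µg/mL·h
k_e = ln2 / t½ = 0.693147 / 1.88 = 0.3687 h^-1
Extrapolated tail: C_last / k_e = 0.02 / 0.3687 = 0.054
AUC_0→∞ = 64.4225 + 0.054 = 64.4765 µg/mL·h

AUC = 64.5 µg/mL·h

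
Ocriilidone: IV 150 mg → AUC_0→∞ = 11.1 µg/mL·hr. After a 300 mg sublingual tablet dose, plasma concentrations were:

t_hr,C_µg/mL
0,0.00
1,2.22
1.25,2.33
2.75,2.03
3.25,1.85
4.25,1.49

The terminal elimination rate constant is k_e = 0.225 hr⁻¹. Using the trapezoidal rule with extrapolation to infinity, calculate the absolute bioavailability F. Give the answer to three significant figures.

F = 0.640

Trapezoidal AUC_0→4.25 (sublingual tablet):
  [0→1]: (0.00+2.22)/2 × 1 = 1.11
  [1→1.25]: (2.22+2.33)/2 × 0.25 = 0.56875
  [1.25→2.75]: (2.33+2.03)/2 × 1.5 = 3.27
  [2.75→3.25]: (2.03+1.85)/2 × 0.5 = 0.97
  [3.25→4.25]: (1.85+1.49)/2 × 1 = 1.67
  Sum = 7.58875 µg/mL·hr
Tail: C_last/k_e = 1.49/0.225 = 6.622
AUC_0→∞ (sublingual tablet) = 7.58875 + 6.622 = 14.21075 µg/mL·hr
F = (AUC_ev/D_ev)/(AUC_iv/D_iv) = (14.21075/300)/(11.1/150) = 0.0473692/0.074 = 0.6401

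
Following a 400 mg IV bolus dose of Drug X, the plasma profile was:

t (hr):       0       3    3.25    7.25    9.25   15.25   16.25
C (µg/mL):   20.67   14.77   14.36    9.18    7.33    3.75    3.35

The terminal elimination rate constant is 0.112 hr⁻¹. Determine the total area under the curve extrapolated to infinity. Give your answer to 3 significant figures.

AUC = 187 µg/mL·hr

Trapezoidal AUC_0→16.25:
  [0→3]: (20.67+14.77)/2 × 3 = 53.16
  [3→3.25]: (14.77+14.36)/2 × 0.25 = 3.64125
  [3.25→7.25]: (14.36+9.18)/2 × 4 = 47.08
  [7.25→9.25]: (9.18+7.33)/2 × 2 = 16.51
  [9.25→15.25]: (7.33+3.75)/2 × 6 = 33.24
  [15.25→16.25]: (3.75+3.35)/2 × 1 = 3.55
  Sum = 157.18125 µg/mL·hr
Extrapolated tail: C_last / k_e = 3.35 / 0.112 = 29.911
AUC_0→∞ = 157.18125 + 29.911 = 187.09225 µg/mL·hr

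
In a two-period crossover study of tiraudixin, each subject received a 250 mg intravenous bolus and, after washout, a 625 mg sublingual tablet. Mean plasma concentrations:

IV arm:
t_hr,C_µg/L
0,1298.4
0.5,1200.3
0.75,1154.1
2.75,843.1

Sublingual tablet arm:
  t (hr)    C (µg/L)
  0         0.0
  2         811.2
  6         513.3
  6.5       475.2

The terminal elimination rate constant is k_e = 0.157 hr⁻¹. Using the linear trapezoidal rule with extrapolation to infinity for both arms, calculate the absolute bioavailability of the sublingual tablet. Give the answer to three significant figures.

F = 0.325

Trapezoidal AUC_0→2.75 (IV):
  [0→0.5]: (1298.4+1200.3)/2 × 0.5 = 624.675
  [0.5→0.75]: (1200.3+1154.1)/2 × 0.25 = 294.3
  [0.75→2.75]: (1154.1+843.1)/2 × 2 = 1997.2
  Sum = 2916.175 µg/L·hr
IV tail: 843.1/0.157 = 5370.064; AUC_iv,0→∞ = 2916.175 + 5370.064 = 8286.239 µg/L·hr
Trapezoidal AUC_0→6.5 (sublingual tablet):
  [0→2]: (0.0+811.2)/2 × 2 = 811.2
  [2→6]: (811.2+513.3)/2 × 4 = 2649.0
  [6→6.5]: (513.3+475.2)/2 × 0.5 = 247.125
  Sum = 3707.325 µg/L·hr
sublingual tablet tail: 475.2/0.157 = 3026.752; AUC_ev,0→∞ = 3707.325 + 3026.752 = 6734.077 µg/L·hr
F = (AUC_ev/D_ev)/(AUC_iv/D_iv) = (6734.077/625)/(8286.239/250) = 10.7745/33.144956 = 0.3251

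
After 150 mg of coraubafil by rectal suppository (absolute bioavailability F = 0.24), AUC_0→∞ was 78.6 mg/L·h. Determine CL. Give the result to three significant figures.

CL = 0.458 L/h

CL = F × Dose / AUC_0→∞
   = 0.24 × 150 / 78.6 = 0.458015 L/h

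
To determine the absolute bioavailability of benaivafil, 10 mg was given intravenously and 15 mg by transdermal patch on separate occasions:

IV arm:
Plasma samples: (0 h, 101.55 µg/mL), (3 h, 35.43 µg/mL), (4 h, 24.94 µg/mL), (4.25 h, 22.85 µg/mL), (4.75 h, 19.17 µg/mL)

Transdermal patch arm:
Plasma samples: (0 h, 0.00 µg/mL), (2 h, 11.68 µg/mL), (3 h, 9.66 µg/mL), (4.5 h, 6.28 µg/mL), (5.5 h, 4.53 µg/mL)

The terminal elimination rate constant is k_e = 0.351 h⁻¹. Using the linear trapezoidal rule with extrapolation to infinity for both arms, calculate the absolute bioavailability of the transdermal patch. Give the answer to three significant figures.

Trapezoidal AUC_0→4.75 (IV):
  [0→3]: (101.55+35.43)/2 × 3 = 205.47
  [3→4]: (35.43+24.94)/2 × 1 = 30.185
  [4→4.25]: (24.94+22.85)/2 × 0.25 = 5.97375
  [4.25→4.75]: (22.85+19.17)/2 × 0.5 = 10.505
  Sum = 252.13375 µg/mL·h
IV tail: 19.17/0.351 = 54.615; AUC_iv,0→∞ = 252.13375 + 54.615 = 306.74875 µg/mL·h
Trapezoidal AUC_0→5.5 (transdermal patch):
  [0→2]: (0.00+11.68)/2 × 2 = 11.68
  [2→3]: (11.68+9.66)/2 × 1 = 10.67
  [3→4.5]: (9.66+6.28)/2 × 1.5 = 11.955
  [4.5→5.5]: (6.28+4.53)/2 × 1 = 5.405
  Sum = 39.71 µg/mL·h
transdermal patch tail: 4.53/0.351 = 12.906; AUC_ev,0→∞ = 39.71 + 12.906 = 52.616 µg/mL·h
F = (AUC_ev/D_ev)/(AUC_iv/D_iv) = (52.616/15)/(306.74875/10) = 3.50773/30.674875 = 0.1144

F = 0.114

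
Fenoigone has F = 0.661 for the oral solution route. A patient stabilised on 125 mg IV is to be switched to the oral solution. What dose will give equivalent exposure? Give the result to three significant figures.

For equal systemic exposure: F × D_ev = D_iv
D_ev = D_iv / F = 125 / 0.661 = 189.107 mg

D_oral = 189 mg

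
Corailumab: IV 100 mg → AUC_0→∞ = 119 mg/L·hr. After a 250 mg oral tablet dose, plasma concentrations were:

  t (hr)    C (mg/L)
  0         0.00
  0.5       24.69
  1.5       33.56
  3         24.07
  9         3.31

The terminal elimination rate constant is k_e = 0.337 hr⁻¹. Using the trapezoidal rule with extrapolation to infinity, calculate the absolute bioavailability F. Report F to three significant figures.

F = 0.573

Trapezoidal AUC_0→9 (oral tablet):
  [0→0.5]: (0.00+24.69)/2 × 0.5 = 6.1725
  [0.5→1.5]: (24.69+33.56)/2 × 1 = 29.125
  [1.5→3]: (33.56+24.07)/2 × 1.5 = 43.2225
  [3→9]: (24.07+3.31)/2 × 6 = 82.14
  Sum = 160.66 mg/L·hr
Tail: C_last/k_e = 3.31/0.337 = 9.822
AUC_0→∞ (oral tablet) = 160.66 + 9.822 = 170.482 mg/L·hr
F = (AUC_ev/D_ev)/(AUC_iv/D_iv) = (170.482/250)/(119/100) = 0.681928/1.19 = 0.5730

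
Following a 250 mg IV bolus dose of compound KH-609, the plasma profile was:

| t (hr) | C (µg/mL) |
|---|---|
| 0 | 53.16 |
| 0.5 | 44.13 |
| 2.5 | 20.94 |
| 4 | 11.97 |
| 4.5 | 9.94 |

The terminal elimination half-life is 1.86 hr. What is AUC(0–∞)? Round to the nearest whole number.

Trapezoidal AUC_0→4.5:
  [0→0.5]: (53.16+44.13)/2 × 0.5 = 24.3225
  [0.5→2.5]: (44.13+20.94)/2 × 2 = 65.07
  [2.5→4]: (20.94+11.97)/2 × 1.5 = 24.6825
  [4→4.5]: (11.97+9.94)/2 × 0.5 = 5.4775
  Sum = 119.5525 µg/mL·hr
k_e = ln2 / t½ = 0.693147 / 1.86 = 0.3727 hr^-1
Extrapolated tail: C_last / k_e = 9.94 / 0.3727 = 26.670
AUC_0→∞ = 119.5525 + 26.670 = 146.2225 µg/mL·hr

AUC = 146 µg/mL·hr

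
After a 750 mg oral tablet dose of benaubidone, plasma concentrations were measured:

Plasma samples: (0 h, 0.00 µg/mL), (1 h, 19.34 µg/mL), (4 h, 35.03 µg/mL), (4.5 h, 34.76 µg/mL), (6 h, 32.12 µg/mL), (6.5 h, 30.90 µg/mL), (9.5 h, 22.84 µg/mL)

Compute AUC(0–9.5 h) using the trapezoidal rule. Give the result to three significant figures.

AUC = 255 µg/mL·h

Trapezoidal AUC_0→9.5:
  [0→1]: (0.00+19.34)/2 × 1 = 9.67
  [1→4]: (19.34+35.03)/2 × 3 = 81.555
  [4→4.5]: (35.03+34.76)/2 × 0.5 = 17.4475
  [4.5→6]: (34.76+32.12)/2 × 1.5 = 50.16
  [6→6.5]: (32.12+30.90)/2 × 0.5 = 15.755
  [6.5→9.5]: (30.90+22.84)/2 × 3 = 80.61
  Sum = 255.1975 µg/mL·h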